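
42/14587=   42/14587 = 0.00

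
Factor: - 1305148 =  - 2^2*13^1*19^1*1321^1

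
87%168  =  87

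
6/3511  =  6/3511=0.00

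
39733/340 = 39733/340 = 116.86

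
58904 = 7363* 8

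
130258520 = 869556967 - 739298447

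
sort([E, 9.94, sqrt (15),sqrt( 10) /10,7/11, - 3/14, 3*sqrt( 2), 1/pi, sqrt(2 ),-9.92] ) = [ - 9.92, -3/14,  sqrt( 10) /10, 1/pi, 7/11, sqrt( 2 ),E, sqrt (15),3*sqrt( 2 ) , 9.94 ]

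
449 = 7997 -7548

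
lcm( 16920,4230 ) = 16920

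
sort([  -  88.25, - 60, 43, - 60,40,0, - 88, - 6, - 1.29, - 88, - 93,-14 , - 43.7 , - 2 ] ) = [ - 93, - 88.25, - 88, - 88, - 60, - 60, - 43.7, - 14, - 6, - 2 , - 1.29, 0,40,  43 ] 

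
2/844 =1/422 = 0.00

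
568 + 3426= 3994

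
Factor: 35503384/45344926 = 17751692/22672463 = 2^2*7^1*11^( - 1 ) * 103^( - 1 ) *223^1 * 2843^1*20011^ ( - 1)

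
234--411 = 645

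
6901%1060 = 541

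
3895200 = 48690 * 80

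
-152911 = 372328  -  525239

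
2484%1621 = 863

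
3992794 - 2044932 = 1947862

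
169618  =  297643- 128025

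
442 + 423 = 865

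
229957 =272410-42453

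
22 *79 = 1738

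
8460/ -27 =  - 940/3 =- 313.33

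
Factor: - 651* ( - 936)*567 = 2^3*3^7*7^2*13^1* 31^1 =345493512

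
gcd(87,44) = 1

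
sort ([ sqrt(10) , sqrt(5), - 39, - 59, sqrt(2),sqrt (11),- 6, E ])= [ - 59 , - 39, - 6,  sqrt (2 ),sqrt( 5 ) , E,  sqrt (10) , sqrt(11) ]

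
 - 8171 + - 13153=-21324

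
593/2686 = 593/2686= 0.22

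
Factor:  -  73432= - 2^3*67^1*137^1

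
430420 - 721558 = -291138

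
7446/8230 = 3723/4115 = 0.90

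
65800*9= 592200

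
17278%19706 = 17278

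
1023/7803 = 341/2601 = 0.13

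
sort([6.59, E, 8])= [ E, 6.59,8]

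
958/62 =479/31 = 15.45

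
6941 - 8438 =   -  1497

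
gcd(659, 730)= 1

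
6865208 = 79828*86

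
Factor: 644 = 2^2*7^1*23^1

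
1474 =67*22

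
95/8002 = 95/8002 = 0.01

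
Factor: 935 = 5^1*11^1 * 17^1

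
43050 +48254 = 91304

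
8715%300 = 15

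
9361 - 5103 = 4258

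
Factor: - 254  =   - 2^1 * 127^1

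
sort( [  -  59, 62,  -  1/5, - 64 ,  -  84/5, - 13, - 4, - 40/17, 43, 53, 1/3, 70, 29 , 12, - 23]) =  [-64,- 59, - 23, - 84/5, - 13,-4, - 40/17,- 1/5, 1/3  ,  12, 29, 43, 53, 62, 70 ] 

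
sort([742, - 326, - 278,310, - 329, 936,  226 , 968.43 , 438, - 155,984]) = [-329, - 326,-278 , - 155 , 226,310, 438 , 742, 936,968.43, 984] 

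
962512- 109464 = 853048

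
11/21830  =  11/21830= 0.00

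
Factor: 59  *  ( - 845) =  - 5^1*13^2 * 59^1 = -49855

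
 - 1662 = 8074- 9736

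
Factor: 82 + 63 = 145 = 5^1*29^1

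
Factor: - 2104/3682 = - 4/7 = - 2^2*7^ ( - 1)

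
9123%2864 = 531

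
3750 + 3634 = 7384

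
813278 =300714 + 512564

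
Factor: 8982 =2^1*3^2*499^1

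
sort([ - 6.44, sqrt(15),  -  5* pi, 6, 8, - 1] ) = [ - 5 * pi,  -  6.44  , - 1, sqrt(15 ), 6 , 8 ] 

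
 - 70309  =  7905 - 78214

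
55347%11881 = 7823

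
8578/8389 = 8578/8389  =  1.02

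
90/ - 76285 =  - 18/15257 = - 0.00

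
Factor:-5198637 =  -3^1*1732879^1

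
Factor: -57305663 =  -1181^1*48523^1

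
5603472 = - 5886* ( - 952 ) 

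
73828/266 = 36914/133= 277.55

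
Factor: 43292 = 2^2 * 79^1*137^1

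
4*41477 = 165908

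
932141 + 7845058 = 8777199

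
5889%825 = 114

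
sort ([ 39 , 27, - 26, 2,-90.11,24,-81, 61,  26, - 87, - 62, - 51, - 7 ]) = [ - 90.11 ,-87 , - 81,-62, - 51, - 26 , - 7 , 2 , 24, 26, 27 , 39, 61]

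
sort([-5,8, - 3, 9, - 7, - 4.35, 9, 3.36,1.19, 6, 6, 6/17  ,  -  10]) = [ - 10, - 7, - 5, - 4.35,  -  3, 6/17, 1.19, 3.36,6,  6, 8, 9 , 9]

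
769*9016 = 6933304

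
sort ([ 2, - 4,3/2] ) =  [ - 4, 3/2,2]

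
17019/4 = 4254 + 3/4 = 4254.75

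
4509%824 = 389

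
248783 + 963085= 1211868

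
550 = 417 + 133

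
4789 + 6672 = 11461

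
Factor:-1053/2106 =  - 1/2 = -2^( -1)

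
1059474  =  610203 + 449271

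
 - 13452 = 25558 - 39010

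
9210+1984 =11194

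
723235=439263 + 283972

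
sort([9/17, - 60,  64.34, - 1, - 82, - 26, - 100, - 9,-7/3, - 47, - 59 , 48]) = [ - 100, - 82, - 60,  -  59, - 47,  -  26,-9, - 7/3 , - 1, 9/17,48, 64.34 ] 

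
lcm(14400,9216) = 230400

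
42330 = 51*830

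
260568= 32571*8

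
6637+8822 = 15459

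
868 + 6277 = 7145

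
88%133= 88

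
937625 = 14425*65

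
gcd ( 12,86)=2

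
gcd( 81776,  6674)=2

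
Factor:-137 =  - 137^1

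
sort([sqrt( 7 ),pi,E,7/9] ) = [7/9, sqrt( 7 ), E , pi] 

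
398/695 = 398/695 = 0.57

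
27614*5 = 138070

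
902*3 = 2706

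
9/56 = 9/56 = 0.16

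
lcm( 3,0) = 0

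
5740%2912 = 2828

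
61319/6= 10219  +  5/6= 10219.83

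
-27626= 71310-98936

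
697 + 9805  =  10502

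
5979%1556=1311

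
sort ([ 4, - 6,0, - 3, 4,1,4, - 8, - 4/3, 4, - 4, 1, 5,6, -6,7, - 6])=[ - 8, - 6 , - 6 ,-6,- 4, - 3,  -  4/3, 0,  1,1, 4, 4,4, 4,5, 6,7 ]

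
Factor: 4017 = 3^1*13^1 * 103^1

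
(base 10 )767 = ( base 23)1A8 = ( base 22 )1cj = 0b1011111111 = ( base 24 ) 17N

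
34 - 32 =2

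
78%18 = 6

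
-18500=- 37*500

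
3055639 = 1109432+1946207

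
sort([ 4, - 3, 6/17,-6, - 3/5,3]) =[- 6,-3,-3/5, 6/17,3,4 ] 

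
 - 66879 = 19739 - 86618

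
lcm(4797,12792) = 38376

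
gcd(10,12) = 2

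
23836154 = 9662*2467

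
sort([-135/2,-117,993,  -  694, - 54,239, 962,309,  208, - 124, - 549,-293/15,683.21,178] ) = [-694 ,-549,-124 ,-117  , - 135/2,- 54,  -  293/15,178,  208, 239,  309, 683.21 , 962,993] 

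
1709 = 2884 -1175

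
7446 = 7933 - 487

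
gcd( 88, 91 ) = 1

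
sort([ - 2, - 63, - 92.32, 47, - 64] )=[-92.32, - 64,  -  63, - 2,  47 ]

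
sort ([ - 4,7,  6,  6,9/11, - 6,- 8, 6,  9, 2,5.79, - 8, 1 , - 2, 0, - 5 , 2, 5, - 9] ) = [ - 9,-8, - 8, - 6,  -  5 , - 4, - 2,0, 9/11, 1 , 2, 2  ,  5,5.79, 6, 6, 6,7, 9] 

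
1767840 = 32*55245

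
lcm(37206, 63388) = 1711476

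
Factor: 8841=3^1* 7^1*421^1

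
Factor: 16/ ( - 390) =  - 2^3*3^(-1 )*5^(  -  1)*13^ ( - 1 )=-8/195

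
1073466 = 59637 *18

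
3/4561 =3/4561 = 0.00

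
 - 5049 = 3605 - 8654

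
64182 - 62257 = 1925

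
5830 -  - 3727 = 9557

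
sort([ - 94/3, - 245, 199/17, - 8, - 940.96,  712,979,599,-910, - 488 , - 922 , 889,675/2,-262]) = [ - 940.96 , - 922, - 910, - 488, - 262, - 245, - 94/3, - 8,199/17,675/2,599,712 , 889, 979 ] 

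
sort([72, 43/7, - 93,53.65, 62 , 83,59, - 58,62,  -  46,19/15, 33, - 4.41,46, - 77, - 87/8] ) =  [ - 93, - 77, - 58, - 46,-87/8,-4.41,19/15, 43/7, 33,46,53.65, 59,62,62, 72,  83] 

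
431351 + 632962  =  1064313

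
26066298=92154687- 66088389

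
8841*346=3058986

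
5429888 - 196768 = 5233120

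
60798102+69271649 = 130069751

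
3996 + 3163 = 7159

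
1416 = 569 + 847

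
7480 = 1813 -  - 5667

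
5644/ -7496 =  - 1 + 463/1874 = -0.75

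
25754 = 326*79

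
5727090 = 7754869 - 2027779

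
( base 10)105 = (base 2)1101001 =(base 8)151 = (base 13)81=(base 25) 45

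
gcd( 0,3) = 3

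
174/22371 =58/7457 = 0.01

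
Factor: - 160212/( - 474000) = 2^(  -  2)*5^( - 3)*13^2 = 169/500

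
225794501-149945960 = 75848541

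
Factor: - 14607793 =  - 29^1*503717^1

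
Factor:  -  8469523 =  - 8469523^1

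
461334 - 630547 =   -  169213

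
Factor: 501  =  3^1 * 167^1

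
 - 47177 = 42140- 89317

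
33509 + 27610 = 61119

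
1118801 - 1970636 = - 851835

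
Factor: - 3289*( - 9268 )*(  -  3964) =-120832439728 = -2^4*7^1*11^1*13^1*23^1*331^1 * 991^1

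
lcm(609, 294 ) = 8526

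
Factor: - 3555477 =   -  3^2*179^1*2207^1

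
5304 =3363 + 1941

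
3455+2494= 5949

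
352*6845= 2409440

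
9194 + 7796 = 16990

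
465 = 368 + 97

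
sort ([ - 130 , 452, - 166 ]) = [ - 166 , - 130,452 ]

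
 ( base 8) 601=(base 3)112021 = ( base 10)385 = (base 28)dl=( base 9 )467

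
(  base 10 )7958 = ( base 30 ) 8P8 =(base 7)32126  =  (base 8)17426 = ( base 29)9dc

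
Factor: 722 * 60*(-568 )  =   - 24605760 = - 2^6*3^1*5^1*19^2 * 71^1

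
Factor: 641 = 641^1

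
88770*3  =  266310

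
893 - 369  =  524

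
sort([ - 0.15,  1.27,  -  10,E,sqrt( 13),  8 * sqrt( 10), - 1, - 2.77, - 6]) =[ - 10, -6 , - 2.77, - 1, - 0.15, 1.27, E,  sqrt( 13 ), 8*sqrt( 10 )] 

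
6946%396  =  214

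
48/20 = 12/5 =2.40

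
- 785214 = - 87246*9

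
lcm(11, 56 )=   616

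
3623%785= 483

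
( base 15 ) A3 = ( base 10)153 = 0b10011001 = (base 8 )231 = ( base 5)1103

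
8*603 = 4824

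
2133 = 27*79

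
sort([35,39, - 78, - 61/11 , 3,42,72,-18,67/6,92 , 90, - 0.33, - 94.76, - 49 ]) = [ - 94.76 , - 78, - 49, - 18, - 61/11, - 0.33,  3, 67/6,  35,39,42, 72, 90,92] 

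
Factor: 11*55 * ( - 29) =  - 5^1*11^2*29^1 = - 17545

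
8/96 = 1/12 = 0.08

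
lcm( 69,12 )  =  276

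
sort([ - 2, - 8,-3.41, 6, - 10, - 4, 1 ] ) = [ - 10,-8, - 4, - 3.41, - 2,  1,6 ]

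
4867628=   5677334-809706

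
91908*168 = 15440544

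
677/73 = 9+20/73 = 9.27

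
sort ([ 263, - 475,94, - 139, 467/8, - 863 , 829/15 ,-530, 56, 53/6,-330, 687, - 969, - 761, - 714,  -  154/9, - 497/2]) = [ - 969,-863,  -  761, - 714, - 530, - 475,- 330, - 497/2, - 139, - 154/9,  53/6,829/15,56 , 467/8, 94, 263, 687]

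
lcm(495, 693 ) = 3465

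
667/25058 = 667/25058=   0.03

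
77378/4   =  19344+ 1/2= 19344.50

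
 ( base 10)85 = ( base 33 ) 2j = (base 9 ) 104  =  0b1010101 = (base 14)61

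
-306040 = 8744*( - 35)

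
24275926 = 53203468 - 28927542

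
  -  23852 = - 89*268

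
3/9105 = 1/3035 = 0.00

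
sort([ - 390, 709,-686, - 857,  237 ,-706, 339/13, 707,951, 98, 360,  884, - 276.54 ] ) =[ - 857,-706,-686,-390, - 276.54 , 339/13,98,237 , 360,  707,709,  884,951]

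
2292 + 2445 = 4737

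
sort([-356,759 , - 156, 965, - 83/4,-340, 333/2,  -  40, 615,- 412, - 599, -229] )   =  [ - 599, - 412, - 356,  -  340,  -  229, - 156, - 40, - 83/4,333/2, 615, 759, 965] 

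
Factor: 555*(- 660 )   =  -2^2*3^2* 5^2*11^1*37^1  =  -366300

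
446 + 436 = 882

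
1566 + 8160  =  9726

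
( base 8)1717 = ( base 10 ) 975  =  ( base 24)1GF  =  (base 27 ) 193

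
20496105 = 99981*205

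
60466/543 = 111+193/543 = 111.36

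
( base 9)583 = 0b111100000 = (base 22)li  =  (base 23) KK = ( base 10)480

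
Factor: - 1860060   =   - 2^2* 3^1*5^1*29^1 * 1069^1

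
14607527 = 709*20603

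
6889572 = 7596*907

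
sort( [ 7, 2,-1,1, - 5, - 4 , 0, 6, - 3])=[ - 5, - 4, - 3, - 1,  0,1,2, 6, 7]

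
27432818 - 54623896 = - 27191078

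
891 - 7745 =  - 6854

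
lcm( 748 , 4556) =50116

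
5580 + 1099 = 6679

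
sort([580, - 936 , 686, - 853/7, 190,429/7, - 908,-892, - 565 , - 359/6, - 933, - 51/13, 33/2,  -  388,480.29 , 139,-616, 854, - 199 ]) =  [ - 936, - 933, - 908,-892,-616, - 565 , - 388, - 199,-853/7, - 359/6, - 51/13, 33/2, 429/7, 139 , 190, 480.29, 580,686,854 ]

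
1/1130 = 1/1130 = 0.00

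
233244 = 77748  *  3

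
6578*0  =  0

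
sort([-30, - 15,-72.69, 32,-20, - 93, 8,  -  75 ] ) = [ - 93, - 75, - 72.69, - 30, - 20, - 15,8, 32] 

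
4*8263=33052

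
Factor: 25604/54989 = 2^2*  11^( - 1)*37^1*173^1*4999^(  -  1)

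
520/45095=104/9019 = 0.01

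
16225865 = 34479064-18253199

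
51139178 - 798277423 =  - 747138245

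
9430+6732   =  16162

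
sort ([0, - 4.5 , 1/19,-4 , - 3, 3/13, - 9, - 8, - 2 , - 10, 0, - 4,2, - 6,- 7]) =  [-10, - 9, - 8, - 7, - 6, - 4.5,-4, - 4, - 3 , - 2,  0,0 , 1/19, 3/13 , 2 ]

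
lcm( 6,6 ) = 6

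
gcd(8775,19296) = 9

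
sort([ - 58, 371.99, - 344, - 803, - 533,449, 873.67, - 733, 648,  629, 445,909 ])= [ - 803, - 733, - 533, - 344, - 58, 371.99, 445, 449,629,  648 , 873.67,909 ]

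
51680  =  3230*16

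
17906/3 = 17906/3 = 5968.67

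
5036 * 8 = 40288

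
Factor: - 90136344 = -2^3*3^1*31^1*121151^1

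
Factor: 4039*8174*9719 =2^1 * 7^1 * 61^1*67^1*577^1*9719^1 = 320870705134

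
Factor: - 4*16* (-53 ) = 2^6*53^1 = 3392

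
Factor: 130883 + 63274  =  3^5*17^1*47^1 = 194157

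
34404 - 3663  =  30741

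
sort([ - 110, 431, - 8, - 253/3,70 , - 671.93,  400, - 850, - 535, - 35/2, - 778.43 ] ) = [-850, - 778.43, - 671.93, - 535 , - 110 ,-253/3, - 35/2, - 8, 70,400,  431 ]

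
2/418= 1/209 = 0.00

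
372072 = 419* 888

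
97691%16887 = 13256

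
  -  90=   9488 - 9578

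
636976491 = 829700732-192724241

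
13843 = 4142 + 9701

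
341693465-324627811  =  17065654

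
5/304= 5/304 = 0.02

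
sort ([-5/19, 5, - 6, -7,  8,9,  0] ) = [ - 7, - 6, - 5/19, 0,5,8,9]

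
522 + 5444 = 5966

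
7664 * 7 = 53648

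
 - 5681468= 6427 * ( - 884)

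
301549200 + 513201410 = 814750610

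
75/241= 75/241 = 0.31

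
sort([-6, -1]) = [-6,  -  1]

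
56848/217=261 + 211/217 = 261.97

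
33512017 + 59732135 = 93244152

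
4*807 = 3228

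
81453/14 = 81453/14 = 5818.07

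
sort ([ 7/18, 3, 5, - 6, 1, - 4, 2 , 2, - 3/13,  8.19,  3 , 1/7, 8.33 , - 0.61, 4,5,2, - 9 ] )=[-9, - 6,-4, - 0.61, - 3/13,1/7, 7/18, 1,  2, 2,  2,3 , 3, 4, 5, 5,8.19, 8.33]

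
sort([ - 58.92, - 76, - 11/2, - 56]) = [ - 76, - 58.92, - 56, - 11/2]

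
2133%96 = 21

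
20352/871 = 23 + 319/871 = 23.37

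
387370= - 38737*( -10)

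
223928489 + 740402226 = 964330715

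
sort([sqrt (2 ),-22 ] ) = [ - 22,sqrt(2) ] 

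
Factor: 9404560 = 2^4*5^1*11^1*10687^1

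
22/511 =22/511 = 0.04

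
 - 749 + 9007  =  8258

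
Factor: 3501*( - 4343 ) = - 15204843 = -3^2*43^1 * 101^1* 389^1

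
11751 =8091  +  3660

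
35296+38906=74202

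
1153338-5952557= - 4799219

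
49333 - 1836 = 47497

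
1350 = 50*27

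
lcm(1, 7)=7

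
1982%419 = 306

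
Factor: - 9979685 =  - 5^1 * 1995937^1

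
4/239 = 4/239 = 0.02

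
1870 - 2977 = -1107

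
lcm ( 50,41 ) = 2050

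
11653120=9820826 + 1832294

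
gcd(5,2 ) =1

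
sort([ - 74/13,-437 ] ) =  [- 437, - 74/13 ] 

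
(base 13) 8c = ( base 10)116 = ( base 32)3K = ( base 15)7B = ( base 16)74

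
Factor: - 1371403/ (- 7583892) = 2^( - 2 )*3^( - 1)*11^1*124673^1 * 631991^ ( -1 ) 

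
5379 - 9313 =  - 3934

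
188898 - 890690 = -701792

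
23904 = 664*36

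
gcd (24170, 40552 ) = 2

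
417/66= 6 + 7/22 = 6.32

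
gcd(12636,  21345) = 3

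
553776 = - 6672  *( - 83)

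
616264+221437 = 837701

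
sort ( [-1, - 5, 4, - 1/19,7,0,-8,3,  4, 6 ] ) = [ - 8, - 5,- 1, - 1/19, 0, 3,4,4,  6,7 ]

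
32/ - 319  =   - 1 + 287/319 = -0.10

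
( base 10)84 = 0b1010100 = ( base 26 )36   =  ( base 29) 2q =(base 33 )2I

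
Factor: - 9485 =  - 5^1*7^1 * 271^1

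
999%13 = 11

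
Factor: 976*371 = 362096 = 2^4*7^1*53^1 * 61^1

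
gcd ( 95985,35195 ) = 5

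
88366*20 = 1767320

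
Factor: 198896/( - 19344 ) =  - 3^( - 1) * 13^( - 1)* 401^1=-  401/39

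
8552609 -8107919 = 444690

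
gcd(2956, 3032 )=4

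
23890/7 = 3412+6/7  =  3412.86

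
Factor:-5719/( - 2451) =3^(  -  1)*7^1=7/3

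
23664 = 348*68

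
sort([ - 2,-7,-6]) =[ - 7,- 6, - 2 ] 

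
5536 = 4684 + 852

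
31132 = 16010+15122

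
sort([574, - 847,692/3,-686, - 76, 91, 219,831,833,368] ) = [ - 847,  -  686, - 76,91,219,692/3, 368,574, 831,833]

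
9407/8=9407/8 = 1175.88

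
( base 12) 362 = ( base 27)ik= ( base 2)111111010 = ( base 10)506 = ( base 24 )l2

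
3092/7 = 3092/7 = 441.71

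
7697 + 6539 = 14236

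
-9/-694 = 9/694 = 0.01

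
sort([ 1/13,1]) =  [ 1/13,  1 ] 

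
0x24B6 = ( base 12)5532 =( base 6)111302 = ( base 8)22266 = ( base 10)9398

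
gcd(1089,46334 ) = 1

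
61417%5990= 1517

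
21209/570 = 21209/570 =37.21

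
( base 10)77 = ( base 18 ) 45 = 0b1001101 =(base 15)52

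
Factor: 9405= 3^2 *5^1*11^1* 19^1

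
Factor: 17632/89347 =2^5*19^1*29^1*47^( - 1)*1901^(  -  1) 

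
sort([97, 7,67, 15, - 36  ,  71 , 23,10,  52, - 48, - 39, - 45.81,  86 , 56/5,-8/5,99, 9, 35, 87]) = [-48,-45.81, - 39, - 36,-8/5, 7,9,10, 56/5 , 15,23,35,52,67, 71,86 , 87, 97,99]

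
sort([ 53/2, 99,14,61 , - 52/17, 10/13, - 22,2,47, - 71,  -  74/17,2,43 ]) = [-71,-22 ,-74/17 , - 52/17,10/13,2, 2,14,53/2, 43,47, 61, 99 ] 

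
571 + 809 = 1380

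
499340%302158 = 197182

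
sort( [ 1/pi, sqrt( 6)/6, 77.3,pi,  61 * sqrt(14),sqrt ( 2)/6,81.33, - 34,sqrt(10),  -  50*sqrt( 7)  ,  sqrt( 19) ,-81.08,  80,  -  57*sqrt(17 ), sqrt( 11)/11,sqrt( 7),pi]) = [ -57*sqrt( 17 ), - 50*sqrt( 7),  -  81.08, - 34,sqrt(2)/6, sqrt( 11)/11,1/pi, sqrt (6) /6, sqrt (7),pi,pi,sqrt( 10),sqrt ( 19),77.3,80, 81.33,61*sqrt( 14)]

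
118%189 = 118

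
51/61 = 51/61 = 0.84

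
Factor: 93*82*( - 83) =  - 632958 =- 2^1*3^1*31^1 *41^1 *83^1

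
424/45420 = 106/11355 =0.01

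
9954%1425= 1404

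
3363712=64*52558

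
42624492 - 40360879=2263613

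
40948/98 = 20474/49 = 417.84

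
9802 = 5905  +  3897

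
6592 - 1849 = 4743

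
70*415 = 29050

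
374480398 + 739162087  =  1113642485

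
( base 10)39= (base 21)1I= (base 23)1G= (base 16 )27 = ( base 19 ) 21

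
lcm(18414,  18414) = 18414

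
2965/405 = 7 +26/81 = 7.32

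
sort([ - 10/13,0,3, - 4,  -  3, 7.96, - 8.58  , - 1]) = [ - 8.58, - 4, - 3, - 1,-10/13, 0, 3, 7.96 ] 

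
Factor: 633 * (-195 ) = - 3^2*5^1*13^1*211^1=- 123435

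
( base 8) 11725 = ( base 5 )130302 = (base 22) aah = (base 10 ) 5077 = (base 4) 1033111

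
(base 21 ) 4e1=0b100000001011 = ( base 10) 2059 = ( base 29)2d0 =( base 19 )5D7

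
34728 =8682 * 4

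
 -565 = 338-903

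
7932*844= 6694608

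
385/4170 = 77/834 = 0.09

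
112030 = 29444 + 82586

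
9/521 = 9/521 =0.02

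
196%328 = 196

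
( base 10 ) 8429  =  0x20ed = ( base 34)79v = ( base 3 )102120012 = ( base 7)33401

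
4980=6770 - 1790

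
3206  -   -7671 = 10877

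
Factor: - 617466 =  - 2^1*3^1*102911^1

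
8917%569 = 382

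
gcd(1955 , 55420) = 85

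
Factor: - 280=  - 2^3 *5^1*7^1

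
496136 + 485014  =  981150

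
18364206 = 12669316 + 5694890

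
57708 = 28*2061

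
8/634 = 4/317 = 0.01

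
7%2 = 1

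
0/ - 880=0/1 =-  0.00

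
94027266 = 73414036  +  20613230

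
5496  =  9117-3621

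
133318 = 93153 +40165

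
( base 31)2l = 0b1010011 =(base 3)10002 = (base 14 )5d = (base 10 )83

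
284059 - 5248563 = -4964504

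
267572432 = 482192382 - 214619950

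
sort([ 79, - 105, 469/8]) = [ - 105,469/8,  79 ]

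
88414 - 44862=43552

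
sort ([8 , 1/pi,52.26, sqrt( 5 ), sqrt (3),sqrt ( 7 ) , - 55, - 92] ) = [ - 92, - 55,1/pi, sqrt( 3 ),sqrt (5) , sqrt( 7) , 8, 52.26] 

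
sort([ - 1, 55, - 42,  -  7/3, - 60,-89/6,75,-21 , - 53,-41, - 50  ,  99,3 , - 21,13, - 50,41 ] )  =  [ - 60, - 53, - 50, -50,-42 , - 41, - 21, - 21, - 89/6, -7/3, - 1, 3,13 , 41,55, 75,99 ] 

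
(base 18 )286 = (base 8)1436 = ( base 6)3410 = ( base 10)798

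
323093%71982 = 35165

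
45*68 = 3060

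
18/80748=1/4486 = 0.00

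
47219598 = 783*60306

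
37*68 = 2516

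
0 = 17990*0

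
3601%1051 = 448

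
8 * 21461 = 171688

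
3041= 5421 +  - 2380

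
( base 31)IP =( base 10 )583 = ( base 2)1001000111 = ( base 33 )hm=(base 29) K3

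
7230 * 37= 267510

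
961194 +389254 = 1350448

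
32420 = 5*6484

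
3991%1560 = 871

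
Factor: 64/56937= 2^6*3^( - 1 )*18979^( -1) 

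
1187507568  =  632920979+554586589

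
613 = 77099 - 76486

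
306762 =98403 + 208359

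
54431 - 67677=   -  13246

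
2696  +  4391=7087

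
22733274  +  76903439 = 99636713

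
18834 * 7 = 131838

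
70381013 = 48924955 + 21456058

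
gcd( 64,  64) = 64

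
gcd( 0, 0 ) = 0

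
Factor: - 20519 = - 17^2*71^1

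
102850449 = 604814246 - 501963797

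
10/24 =5/12= 0.42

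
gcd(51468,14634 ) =6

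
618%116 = 38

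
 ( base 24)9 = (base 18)9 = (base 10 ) 9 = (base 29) 9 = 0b1001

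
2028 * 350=709800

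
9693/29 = 334 + 7/29 = 334.24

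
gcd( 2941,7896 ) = 1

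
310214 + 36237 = 346451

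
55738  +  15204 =70942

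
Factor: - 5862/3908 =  - 2^(  -  1 )*3^1 = - 3/2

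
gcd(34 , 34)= 34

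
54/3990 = 9/665 = 0.01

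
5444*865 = 4709060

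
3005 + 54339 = 57344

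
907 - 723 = 184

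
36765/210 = 175+1/14 = 175.07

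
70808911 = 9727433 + 61081478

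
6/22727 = 6/22727 = 0.00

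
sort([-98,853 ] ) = [ - 98,853] 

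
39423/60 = 13141/20 =657.05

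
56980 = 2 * 28490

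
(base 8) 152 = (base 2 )1101010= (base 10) 106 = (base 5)411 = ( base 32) 3A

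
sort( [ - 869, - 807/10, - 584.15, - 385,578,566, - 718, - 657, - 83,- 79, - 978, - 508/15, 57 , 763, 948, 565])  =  [ - 978,-869, - 718, - 657, - 584.15, - 385, - 83, - 807/10, - 79, - 508/15, 57, 565,566, 578 , 763,948] 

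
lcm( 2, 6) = 6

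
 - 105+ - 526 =  -  631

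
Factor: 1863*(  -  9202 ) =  - 2^1 * 3^4*23^1*43^1 * 107^1 = - 17143326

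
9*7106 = 63954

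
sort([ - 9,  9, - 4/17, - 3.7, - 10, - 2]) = [-10, - 9, - 3.7 ,  -  2 ,-4/17,  9]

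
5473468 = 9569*572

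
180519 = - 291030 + 471549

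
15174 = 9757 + 5417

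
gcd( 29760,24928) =32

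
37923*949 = 35988927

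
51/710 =51/710 = 0.07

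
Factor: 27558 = 2^1 * 3^2 * 1531^1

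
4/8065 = 4/8065= 0.00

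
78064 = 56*1394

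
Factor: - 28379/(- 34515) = 37/45 = 3^( - 2 )*5^(-1) * 37^1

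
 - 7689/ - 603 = 2563/201 = 12.75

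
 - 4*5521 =-22084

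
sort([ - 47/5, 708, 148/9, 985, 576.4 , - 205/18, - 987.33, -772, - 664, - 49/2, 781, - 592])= [ - 987.33, - 772, - 664,-592, - 49/2, - 205/18, - 47/5, 148/9, 576.4,708, 781,  985] 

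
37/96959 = 37/96959=0.00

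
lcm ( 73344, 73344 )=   73344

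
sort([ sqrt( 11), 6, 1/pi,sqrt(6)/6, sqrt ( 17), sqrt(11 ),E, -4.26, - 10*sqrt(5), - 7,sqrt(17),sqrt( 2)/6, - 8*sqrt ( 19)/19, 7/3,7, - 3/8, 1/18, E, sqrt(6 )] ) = [ - 10 * sqrt( 5)  , - 7,-4.26, - 8*sqrt(19 )/19 , - 3/8,1/18,  sqrt(2)/6, 1/pi,sqrt( 6)/6, 7/3, sqrt(6 ),E,E,sqrt( 11 ),sqrt( 11), sqrt( 17), sqrt( 17 ),6, 7]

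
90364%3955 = 3354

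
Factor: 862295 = 5^1*7^1*71^1*347^1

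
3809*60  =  228540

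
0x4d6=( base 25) 1od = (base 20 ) 31i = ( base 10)1238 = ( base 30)1B8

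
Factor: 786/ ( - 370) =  - 3^1*5^ ( - 1)*37^ ( - 1)*131^1  =  -393/185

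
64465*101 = 6510965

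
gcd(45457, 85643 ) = 1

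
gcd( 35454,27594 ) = 6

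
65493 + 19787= 85280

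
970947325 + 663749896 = 1634697221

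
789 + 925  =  1714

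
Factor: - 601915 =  - 5^1*120383^1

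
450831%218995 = 12841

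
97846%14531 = 10660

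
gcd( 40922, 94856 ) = 2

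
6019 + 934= 6953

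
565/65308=565/65308 = 0.01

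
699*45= 31455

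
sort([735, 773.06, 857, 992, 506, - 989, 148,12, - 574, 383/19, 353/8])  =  [ - 989, - 574, 12,383/19, 353/8,148, 506, 735, 773.06, 857,992] 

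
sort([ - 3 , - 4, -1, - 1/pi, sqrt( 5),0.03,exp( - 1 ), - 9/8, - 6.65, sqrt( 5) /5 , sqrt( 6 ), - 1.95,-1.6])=[ - 6.65,  -  4, - 3, -1.95, - 1.6,-9/8, - 1, - 1/pi, 0.03,exp(  -  1),sqrt(5)/5,sqrt( 5 ),sqrt( 6)]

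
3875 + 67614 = 71489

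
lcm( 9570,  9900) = 287100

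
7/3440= 7/3440 = 0.00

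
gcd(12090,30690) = 930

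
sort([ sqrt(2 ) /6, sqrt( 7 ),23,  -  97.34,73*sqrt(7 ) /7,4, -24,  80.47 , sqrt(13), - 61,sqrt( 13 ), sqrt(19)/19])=[ -97.34,-61, - 24, sqrt(19)/19,  sqrt( 2)/6, sqrt (7),sqrt(13), sqrt ( 13),  4,  23,73*sqrt(7) /7, 80.47 ] 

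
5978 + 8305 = 14283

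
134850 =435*310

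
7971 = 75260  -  67289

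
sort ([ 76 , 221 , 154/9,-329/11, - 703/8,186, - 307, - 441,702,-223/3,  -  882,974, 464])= [ - 882, -441 , - 307,-703/8, - 223/3,-329/11,154/9,  76,  186,221 , 464,  702,974 ]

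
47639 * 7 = 333473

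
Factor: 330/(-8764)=  -  165/4382 = - 2^ (- 1)*3^1*5^1*7^(  -  1 )*11^1*313^ ( - 1) 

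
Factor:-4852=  - 2^2 * 1213^1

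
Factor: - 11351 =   -  11351^1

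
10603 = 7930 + 2673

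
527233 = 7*75319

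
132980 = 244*545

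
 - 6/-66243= 2/22081 = 0.00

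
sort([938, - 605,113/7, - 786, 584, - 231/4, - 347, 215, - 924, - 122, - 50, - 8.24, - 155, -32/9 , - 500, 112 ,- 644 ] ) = [- 924, - 786, - 644,  -  605 ,-500, - 347,  -  155,  -  122 , - 231/4,  -  50, - 8.24,  -  32/9,113/7 , 112,215,584, 938] 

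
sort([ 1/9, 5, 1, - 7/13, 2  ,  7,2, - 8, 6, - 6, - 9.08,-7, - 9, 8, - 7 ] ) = [ - 9.08, - 9 , - 8, - 7, - 7, - 6,-7/13,1/9, 1, 2, 2,  5, 6,7, 8 ]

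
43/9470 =43/9470 = 0.00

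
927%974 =927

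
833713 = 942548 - 108835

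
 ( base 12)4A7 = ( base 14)383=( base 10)703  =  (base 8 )1277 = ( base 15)31d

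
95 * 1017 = 96615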